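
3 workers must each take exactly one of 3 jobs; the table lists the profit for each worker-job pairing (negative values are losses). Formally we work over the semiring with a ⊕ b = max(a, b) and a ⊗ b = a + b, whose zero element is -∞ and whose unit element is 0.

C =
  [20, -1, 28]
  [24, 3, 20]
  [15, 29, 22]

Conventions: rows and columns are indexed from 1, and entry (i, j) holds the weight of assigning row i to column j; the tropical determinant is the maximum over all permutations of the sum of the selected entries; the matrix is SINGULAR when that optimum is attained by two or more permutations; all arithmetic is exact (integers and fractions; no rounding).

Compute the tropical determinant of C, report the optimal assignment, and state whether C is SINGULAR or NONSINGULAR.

σ = (1, 2, 3): 20 + 3 + 22 = 45
σ = (1, 3, 2): 20 + 20 + 29 = 69
σ = (2, 1, 3): (-1) + 24 + 22 = 45
σ = (2, 3, 1): (-1) + 20 + 15 = 34
σ = (3, 1, 2): 28 + 24 + 29 = 81
σ = (3, 2, 1): 28 + 3 + 15 = 46
Optimal value attained by: σ = (3, 1, 2).
Answer: det⊕(C) = 81; verdict: NONSINGULAR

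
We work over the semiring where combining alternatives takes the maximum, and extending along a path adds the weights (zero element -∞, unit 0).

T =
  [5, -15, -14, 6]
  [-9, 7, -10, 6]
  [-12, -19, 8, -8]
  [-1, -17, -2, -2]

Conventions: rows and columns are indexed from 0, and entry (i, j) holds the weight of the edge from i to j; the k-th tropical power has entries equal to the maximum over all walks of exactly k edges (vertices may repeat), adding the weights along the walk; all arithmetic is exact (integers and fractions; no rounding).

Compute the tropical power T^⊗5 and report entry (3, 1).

T^⊗2:
  [10, -8, 4, 11]
  [5, 14, 4, 13]
  [-4, -11, 16, 0]
  [4, -10, 6, 5]
T^⊗3:
  [15, -1, 12, 16]
  [12, 21, 12, 20]
  [4, -3, 24, 8]
  [9, -3, 14, 10]
T^⊗4:
  [20, 6, 20, 21]
  [19, 28, 20, 27]
  [12, 5, 32, 16]
  [14, 4, 22, 15]
T^⊗5:
  [25, 13, 28, 26]
  [26, 35, 28, 34]
  [20, 13, 40, 24]
  [19, 11, 30, 20]
Key observation: the optimum is the walk 3->1->1->1->1->1, with weight (-17) + 7 + 7 + 7 + 7 = 11.
Optimal value attained by: walk 3->1->1->1->1->1.
Answer: (T^⊗5)[3][1] = 11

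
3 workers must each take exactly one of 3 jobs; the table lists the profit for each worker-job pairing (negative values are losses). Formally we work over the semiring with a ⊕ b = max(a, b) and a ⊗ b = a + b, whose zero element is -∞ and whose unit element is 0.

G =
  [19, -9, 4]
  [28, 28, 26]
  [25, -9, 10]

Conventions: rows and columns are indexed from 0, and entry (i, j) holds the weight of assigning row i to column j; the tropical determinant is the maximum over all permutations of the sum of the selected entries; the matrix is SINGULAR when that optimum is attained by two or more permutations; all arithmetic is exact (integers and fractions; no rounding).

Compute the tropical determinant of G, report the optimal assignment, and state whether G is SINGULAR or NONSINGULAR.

σ = (0, 1, 2): 19 + 28 + 10 = 57
σ = (0, 2, 1): 19 + 26 + (-9) = 36
σ = (1, 0, 2): (-9) + 28 + 10 = 29
σ = (1, 2, 0): (-9) + 26 + 25 = 42
σ = (2, 0, 1): 4 + 28 + (-9) = 23
σ = (2, 1, 0): 4 + 28 + 25 = 57
Optimal value attained by: σ = (0, 1, 2).
Answer: det⊕(G) = 57; verdict: SINGULAR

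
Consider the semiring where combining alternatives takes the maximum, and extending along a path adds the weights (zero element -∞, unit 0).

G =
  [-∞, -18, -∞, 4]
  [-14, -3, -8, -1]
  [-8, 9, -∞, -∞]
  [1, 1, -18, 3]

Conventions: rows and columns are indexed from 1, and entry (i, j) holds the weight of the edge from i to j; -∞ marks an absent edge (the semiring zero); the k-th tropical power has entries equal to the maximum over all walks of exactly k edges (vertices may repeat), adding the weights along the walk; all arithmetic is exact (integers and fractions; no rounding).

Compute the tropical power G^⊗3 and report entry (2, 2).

G^⊗2:
  [5, 5, -14, 7]
  [0, 1, -11, 2]
  [-5, 6, 1, 8]
  [4, 4, -7, 6]
G^⊗3:
  [8, 8, -3, 10]
  [3, 3, -7, 5]
  [9, 10, -2, 11]
  [7, 7, -4, 9]
Key observation: the optimum is the walk 2->4->4->2, with weight (-1) + 3 + 1 = 3.
Optimal value attained by: walk 2->4->4->2.
Answer: (G^⊗3)[2][2] = 3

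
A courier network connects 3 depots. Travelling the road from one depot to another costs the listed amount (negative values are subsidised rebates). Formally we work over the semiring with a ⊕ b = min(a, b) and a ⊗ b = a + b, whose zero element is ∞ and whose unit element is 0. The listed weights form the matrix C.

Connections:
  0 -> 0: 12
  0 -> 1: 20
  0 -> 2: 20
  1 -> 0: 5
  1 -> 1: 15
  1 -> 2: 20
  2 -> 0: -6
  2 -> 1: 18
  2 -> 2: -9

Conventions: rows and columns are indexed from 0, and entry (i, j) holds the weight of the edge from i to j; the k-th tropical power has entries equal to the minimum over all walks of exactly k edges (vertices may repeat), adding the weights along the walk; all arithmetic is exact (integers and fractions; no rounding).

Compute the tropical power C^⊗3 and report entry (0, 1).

C^⊗2:
  [14, 32, 11]
  [14, 25, 11]
  [-15, 9, -18]
C^⊗3:
  [5, 29, 2]
  [5, 29, 2]
  [-24, 0, -27]
Key observation: the optimum is the walk 0->2->2->1, with weight 20 + (-9) + 18 = 29.
Optimal value attained by: walk 0->2->2->1.
Answer: (C^⊗3)[0][1] = 29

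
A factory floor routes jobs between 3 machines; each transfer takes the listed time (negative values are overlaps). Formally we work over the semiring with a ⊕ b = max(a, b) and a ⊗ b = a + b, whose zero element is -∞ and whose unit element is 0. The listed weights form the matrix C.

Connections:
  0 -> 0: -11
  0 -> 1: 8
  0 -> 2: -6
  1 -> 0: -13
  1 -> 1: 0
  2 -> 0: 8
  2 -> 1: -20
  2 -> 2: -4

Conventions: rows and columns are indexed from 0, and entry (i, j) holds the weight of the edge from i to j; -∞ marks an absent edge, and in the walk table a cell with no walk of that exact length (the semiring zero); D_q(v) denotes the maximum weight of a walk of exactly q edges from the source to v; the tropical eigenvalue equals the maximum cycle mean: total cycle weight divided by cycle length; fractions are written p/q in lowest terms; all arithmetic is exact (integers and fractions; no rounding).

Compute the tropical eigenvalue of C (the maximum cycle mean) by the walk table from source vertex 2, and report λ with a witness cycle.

q=0: [-∞, -∞, 0]
q=1: [8, -20, -4]
q=2: [4, 16, 2]
q=3: [10, 16, -2]
Optimal cycle mean attained by: cycle 0->2->0, total (-6) + 8, length 2.
Answer: λ = 1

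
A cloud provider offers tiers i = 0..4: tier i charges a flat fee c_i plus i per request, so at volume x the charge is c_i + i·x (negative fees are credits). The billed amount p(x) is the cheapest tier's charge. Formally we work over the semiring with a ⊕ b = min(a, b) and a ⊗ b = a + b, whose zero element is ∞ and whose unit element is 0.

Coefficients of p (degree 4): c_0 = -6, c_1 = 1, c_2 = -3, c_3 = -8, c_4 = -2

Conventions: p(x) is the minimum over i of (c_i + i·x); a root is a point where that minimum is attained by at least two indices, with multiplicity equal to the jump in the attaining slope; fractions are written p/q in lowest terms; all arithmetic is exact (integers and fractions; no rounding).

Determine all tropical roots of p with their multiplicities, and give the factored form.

hull edge (i=0, c=-6) to (i=3, c=-8): slope -2/3, span 3
hull edge (i=3, c=-8) to (i=4, c=-2): slope 6, span 1
Factored form: p(x) = -2 ⊗ (x ⊕ (-6)) ⊗ (x ⊕ 2/3) ⊗ (x ⊕ 2/3) ⊗ (x ⊕ 2/3)
Answer: roots = -6 (mult 1), 2/3 (mult 3)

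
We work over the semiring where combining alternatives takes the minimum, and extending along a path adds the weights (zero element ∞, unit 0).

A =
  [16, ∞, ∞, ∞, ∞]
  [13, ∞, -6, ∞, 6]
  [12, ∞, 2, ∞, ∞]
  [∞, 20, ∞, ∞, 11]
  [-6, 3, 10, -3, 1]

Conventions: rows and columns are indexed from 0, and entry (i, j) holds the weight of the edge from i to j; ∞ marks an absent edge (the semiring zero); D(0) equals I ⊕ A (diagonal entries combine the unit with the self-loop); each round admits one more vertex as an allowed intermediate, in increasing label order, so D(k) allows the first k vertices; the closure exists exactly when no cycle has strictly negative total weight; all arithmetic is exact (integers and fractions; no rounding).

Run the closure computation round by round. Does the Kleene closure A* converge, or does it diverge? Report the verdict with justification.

D(0):
  [0, ∞, ∞, ∞, ∞]
  [13, 0, -6, ∞, 6]
  [12, ∞, 0, ∞, ∞]
  [∞, 20, ∞, 0, 11]
  [-6, 3, 10, -3, 0]
D(1):
  [0, ∞, ∞, ∞, ∞]
  [13, 0, -6, ∞, 6]
  [12, ∞, 0, ∞, ∞]
  [∞, 20, ∞, 0, 11]
  [-6, 3, 10, -3, 0]
D(2):
  [0, ∞, ∞, ∞, ∞]
  [13, 0, -6, ∞, 6]
  [12, ∞, 0, ∞, ∞]
  [33, 20, 14, 0, 11]
  [-6, 3, -3, -3, 0]
D(3):
  [0, ∞, ∞, ∞, ∞]
  [6, 0, -6, ∞, 6]
  [12, ∞, 0, ∞, ∞]
  [26, 20, 14, 0, 11]
  [-6, 3, -3, -3, 0]
D(4):
  [0, ∞, ∞, ∞, ∞]
  [6, 0, -6, ∞, 6]
  [12, ∞, 0, ∞, ∞]
  [26, 20, 14, 0, 11]
  [-6, 3, -3, -3, 0]
D(5):
  [0, ∞, ∞, ∞, ∞]
  [0, 0, -6, 3, 6]
  [12, ∞, 0, ∞, ∞]
  [5, 14, 8, 0, 11]
  [-6, 3, -3, -3, 0]
Key observation: every diagonal entry stays at the unit through all rounds, so no improving cycle exists.
Answer: CONVERGES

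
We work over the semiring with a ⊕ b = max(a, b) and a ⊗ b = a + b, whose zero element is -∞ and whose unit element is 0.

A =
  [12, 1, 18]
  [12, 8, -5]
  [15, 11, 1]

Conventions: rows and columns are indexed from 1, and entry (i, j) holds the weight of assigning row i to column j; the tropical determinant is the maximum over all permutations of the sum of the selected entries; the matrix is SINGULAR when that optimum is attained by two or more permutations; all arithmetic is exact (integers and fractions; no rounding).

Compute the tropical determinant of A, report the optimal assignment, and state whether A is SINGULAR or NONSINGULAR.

σ = (1, 2, 3): 12 + 8 + 1 = 21
σ = (1, 3, 2): 12 + (-5) + 11 = 18
σ = (2, 1, 3): 1 + 12 + 1 = 14
σ = (2, 3, 1): 1 + (-5) + 15 = 11
σ = (3, 1, 2): 18 + 12 + 11 = 41
σ = (3, 2, 1): 18 + 8 + 15 = 41
Optimal value attained by: σ = (3, 1, 2).
Answer: det⊕(A) = 41; verdict: SINGULAR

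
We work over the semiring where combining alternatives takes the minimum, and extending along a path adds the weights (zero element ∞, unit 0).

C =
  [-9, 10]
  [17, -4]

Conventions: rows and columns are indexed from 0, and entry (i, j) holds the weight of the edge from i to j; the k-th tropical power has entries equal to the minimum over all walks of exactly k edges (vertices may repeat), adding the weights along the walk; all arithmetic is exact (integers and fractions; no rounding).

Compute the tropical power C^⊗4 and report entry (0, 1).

C^⊗2:
  [-18, 1]
  [8, -8]
C^⊗3:
  [-27, -8]
  [-1, -12]
C^⊗4:
  [-36, -17]
  [-10, -16]
Key observation: the optimum is the walk 0->0->0->0->1, with weight (-9) + (-9) + (-9) + 10 = -17.
Optimal value attained by: walk 0->0->0->0->1.
Answer: (C^⊗4)[0][1] = -17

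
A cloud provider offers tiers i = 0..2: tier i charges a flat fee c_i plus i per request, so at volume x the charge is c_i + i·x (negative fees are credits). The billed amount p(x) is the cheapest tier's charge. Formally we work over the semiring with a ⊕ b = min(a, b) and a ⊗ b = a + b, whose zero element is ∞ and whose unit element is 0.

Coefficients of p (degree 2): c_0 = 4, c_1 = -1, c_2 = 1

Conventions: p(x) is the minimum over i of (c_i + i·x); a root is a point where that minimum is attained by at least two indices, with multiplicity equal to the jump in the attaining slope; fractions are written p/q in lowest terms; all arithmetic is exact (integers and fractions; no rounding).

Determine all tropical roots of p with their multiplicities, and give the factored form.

hull edge (i=0, c=4) to (i=1, c=-1): slope -5, span 1
hull edge (i=1, c=-1) to (i=2, c=1): slope 2, span 1
Factored form: p(x) = 1 ⊗ (x ⊕ (-2)) ⊗ (x ⊕ 5)
Answer: roots = -2 (mult 1), 5 (mult 1)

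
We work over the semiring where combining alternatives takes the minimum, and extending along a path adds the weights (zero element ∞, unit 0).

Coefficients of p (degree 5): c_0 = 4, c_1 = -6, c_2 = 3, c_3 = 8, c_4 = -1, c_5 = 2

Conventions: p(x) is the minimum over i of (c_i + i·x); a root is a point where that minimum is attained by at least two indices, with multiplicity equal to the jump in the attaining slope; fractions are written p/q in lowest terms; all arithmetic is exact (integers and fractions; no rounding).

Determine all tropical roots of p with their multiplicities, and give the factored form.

hull edge (i=0, c=4) to (i=1, c=-6): slope -10, span 1
hull edge (i=1, c=-6) to (i=4, c=-1): slope 5/3, span 3
hull edge (i=4, c=-1) to (i=5, c=2): slope 3, span 1
Factored form: p(x) = 2 ⊗ (x ⊕ (-3)) ⊗ (x ⊕ (-5/3)) ⊗ (x ⊕ (-5/3)) ⊗ (x ⊕ (-5/3)) ⊗ (x ⊕ 10)
Answer: roots = -3 (mult 1), -5/3 (mult 3), 10 (mult 1)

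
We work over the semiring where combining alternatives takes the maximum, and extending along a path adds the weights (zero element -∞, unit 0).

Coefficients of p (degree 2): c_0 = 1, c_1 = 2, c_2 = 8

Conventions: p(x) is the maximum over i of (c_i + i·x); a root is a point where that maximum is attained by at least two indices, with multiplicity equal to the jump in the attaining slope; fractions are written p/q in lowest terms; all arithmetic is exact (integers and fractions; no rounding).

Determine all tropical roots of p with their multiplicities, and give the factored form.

hull edge (i=0, c=1) to (i=2, c=8): slope 7/2, span 2
Factored form: p(x) = 8 ⊗ (x ⊕ (-7/2)) ⊗ (x ⊕ (-7/2))
Answer: roots = -7/2 (mult 2)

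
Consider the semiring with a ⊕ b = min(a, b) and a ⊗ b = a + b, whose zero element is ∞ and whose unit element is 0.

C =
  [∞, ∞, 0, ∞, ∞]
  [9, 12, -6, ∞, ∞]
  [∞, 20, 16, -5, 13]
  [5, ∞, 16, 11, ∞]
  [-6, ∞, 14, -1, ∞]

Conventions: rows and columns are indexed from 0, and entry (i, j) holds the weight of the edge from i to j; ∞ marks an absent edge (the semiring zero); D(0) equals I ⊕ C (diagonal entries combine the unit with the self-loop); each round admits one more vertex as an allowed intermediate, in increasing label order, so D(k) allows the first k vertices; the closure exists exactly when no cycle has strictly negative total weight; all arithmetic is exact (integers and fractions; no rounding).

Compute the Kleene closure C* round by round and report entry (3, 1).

D(0):
  [0, ∞, 0, ∞, ∞]
  [9, 0, -6, ∞, ∞]
  [∞, 20, 0, -5, 13]
  [5, ∞, 16, 0, ∞]
  [-6, ∞, 14, -1, 0]
D(1):
  [0, ∞, 0, ∞, ∞]
  [9, 0, -6, ∞, ∞]
  [∞, 20, 0, -5, 13]
  [5, ∞, 5, 0, ∞]
  [-6, ∞, -6, -1, 0]
D(2):
  [0, ∞, 0, ∞, ∞]
  [9, 0, -6, ∞, ∞]
  [29, 20, 0, -5, 13]
  [5, ∞, 5, 0, ∞]
  [-6, ∞, -6, -1, 0]
D(3):
  [0, 20, 0, -5, 13]
  [9, 0, -6, -11, 7]
  [29, 20, 0, -5, 13]
  [5, 25, 5, 0, 18]
  [-6, 14, -6, -11, 0]
D(4):
  [0, 20, 0, -5, 13]
  [-6, 0, -6, -11, 7]
  [0, 20, 0, -5, 13]
  [5, 25, 5, 0, 18]
  [-6, 14, -6, -11, 0]
D(5):
  [0, 20, 0, -5, 13]
  [-6, 0, -6, -11, 7]
  [0, 20, 0, -5, 13]
  [5, 25, 5, 0, 18]
  [-6, 14, -6, -11, 0]
Answer: C*[3][1] = 25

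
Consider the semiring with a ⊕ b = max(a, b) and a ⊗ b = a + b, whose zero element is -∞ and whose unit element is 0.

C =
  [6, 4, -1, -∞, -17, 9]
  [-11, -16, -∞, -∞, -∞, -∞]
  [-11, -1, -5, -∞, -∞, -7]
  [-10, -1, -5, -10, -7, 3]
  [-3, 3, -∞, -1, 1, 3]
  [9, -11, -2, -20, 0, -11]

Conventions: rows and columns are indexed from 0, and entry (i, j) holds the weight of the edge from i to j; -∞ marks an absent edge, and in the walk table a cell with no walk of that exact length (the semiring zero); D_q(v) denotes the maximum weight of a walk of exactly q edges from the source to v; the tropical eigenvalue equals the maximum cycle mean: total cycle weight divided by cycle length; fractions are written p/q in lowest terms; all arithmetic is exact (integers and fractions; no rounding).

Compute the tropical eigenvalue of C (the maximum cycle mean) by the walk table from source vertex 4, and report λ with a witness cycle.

q=0: [-∞, -∞, -∞, -∞, 0, -∞]
q=1: [-3, 3, -∞, -1, 1, 3]
q=2: [12, 4, 1, 0, 3, 6]
q=3: [18, 16, 11, 2, 6, 21]
q=4: [30, 22, 19, 5, 21, 27]
q=5: [36, 34, 29, 20, 27, 39]
q=6: [48, 40, 37, 26, 39, 45]
Optimal cycle mean attained by: cycle 0->5->0, total 9 + 9, length 2.
Answer: λ = 9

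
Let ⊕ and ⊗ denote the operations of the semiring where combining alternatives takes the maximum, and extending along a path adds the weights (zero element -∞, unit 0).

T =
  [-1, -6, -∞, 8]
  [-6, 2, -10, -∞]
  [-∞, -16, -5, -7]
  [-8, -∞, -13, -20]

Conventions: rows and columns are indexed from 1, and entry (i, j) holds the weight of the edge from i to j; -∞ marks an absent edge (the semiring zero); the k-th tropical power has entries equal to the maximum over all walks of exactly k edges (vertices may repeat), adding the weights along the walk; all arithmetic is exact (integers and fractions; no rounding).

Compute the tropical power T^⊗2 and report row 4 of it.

T^⊗2:
  [0, -4, -5, 7]
  [-4, 4, -8, 2]
  [-15, -14, -10, -12]
  [-9, -14, -18, 0]
Answer: row 4 of T^⊗2 = [-9, -14, -18, 0]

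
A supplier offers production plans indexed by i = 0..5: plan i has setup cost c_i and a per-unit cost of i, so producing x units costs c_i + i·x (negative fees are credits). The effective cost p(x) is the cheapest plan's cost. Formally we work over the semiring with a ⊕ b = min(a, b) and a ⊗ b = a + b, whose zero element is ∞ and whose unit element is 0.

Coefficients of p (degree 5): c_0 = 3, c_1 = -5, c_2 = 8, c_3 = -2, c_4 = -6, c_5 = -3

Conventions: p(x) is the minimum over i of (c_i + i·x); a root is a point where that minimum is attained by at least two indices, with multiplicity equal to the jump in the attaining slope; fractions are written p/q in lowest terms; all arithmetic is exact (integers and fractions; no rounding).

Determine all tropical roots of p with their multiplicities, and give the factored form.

hull edge (i=0, c=3) to (i=1, c=-5): slope -8, span 1
hull edge (i=1, c=-5) to (i=4, c=-6): slope -1/3, span 3
hull edge (i=4, c=-6) to (i=5, c=-3): slope 3, span 1
Factored form: p(x) = -3 ⊗ (x ⊕ (-3)) ⊗ (x ⊕ 1/3) ⊗ (x ⊕ 1/3) ⊗ (x ⊕ 1/3) ⊗ (x ⊕ 8)
Answer: roots = -3 (mult 1), 1/3 (mult 3), 8 (mult 1)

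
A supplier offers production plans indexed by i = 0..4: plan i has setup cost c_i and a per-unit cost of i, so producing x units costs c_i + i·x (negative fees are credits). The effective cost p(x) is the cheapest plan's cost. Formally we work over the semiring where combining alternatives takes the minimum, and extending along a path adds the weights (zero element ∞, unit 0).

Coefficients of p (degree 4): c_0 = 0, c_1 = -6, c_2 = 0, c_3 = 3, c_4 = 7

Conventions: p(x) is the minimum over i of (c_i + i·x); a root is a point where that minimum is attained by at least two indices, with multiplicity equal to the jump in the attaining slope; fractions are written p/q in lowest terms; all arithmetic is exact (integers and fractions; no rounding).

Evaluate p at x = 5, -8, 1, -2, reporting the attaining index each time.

p(5) = min(0+0·5=0, -6+1·5=-1, 0+2·5=10, 3+3·5=18, 7+4·5=27) = -1 (attained by i=1)
p(-8) = min(0+0·(-8)=0, -6+1·(-8)=-14, 0+2·(-8)=-16, 3+3·(-8)=-21, 7+4·(-8)=-25) = -25 (attained by i=4)
p(1) = min(0+0·1=0, -6+1·1=-5, 0+2·1=2, 3+3·1=6, 7+4·1=11) = -5 (attained by i=1)
p(-2) = min(0+0·(-2)=0, -6+1·(-2)=-8, 0+2·(-2)=-4, 3+3·(-2)=-3, 7+4·(-2)=-1) = -8 (attained by i=1)
Answer: p(5) = -1; p(-8) = -25; p(1) = -5; p(-2) = -8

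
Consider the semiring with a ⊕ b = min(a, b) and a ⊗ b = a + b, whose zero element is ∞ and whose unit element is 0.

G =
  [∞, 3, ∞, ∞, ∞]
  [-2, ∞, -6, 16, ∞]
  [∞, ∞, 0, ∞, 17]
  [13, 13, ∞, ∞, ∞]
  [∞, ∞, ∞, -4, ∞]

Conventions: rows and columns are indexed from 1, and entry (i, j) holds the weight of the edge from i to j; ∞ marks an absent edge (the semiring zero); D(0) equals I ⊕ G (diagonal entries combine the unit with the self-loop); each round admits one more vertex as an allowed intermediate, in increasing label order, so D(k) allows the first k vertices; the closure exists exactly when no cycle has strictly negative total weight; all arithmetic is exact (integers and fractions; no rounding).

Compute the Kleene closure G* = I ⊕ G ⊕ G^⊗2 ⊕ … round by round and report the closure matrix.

D(0):
  [0, 3, ∞, ∞, ∞]
  [-2, 0, -6, 16, ∞]
  [∞, ∞, 0, ∞, 17]
  [13, 13, ∞, 0, ∞]
  [∞, ∞, ∞, -4, 0]
D(1):
  [0, 3, ∞, ∞, ∞]
  [-2, 0, -6, 16, ∞]
  [∞, ∞, 0, ∞, 17]
  [13, 13, ∞, 0, ∞]
  [∞, ∞, ∞, -4, 0]
D(2):
  [0, 3, -3, 19, ∞]
  [-2, 0, -6, 16, ∞]
  [∞, ∞, 0, ∞, 17]
  [11, 13, 7, 0, ∞]
  [∞, ∞, ∞, -4, 0]
D(3):
  [0, 3, -3, 19, 14]
  [-2, 0, -6, 16, 11]
  [∞, ∞, 0, ∞, 17]
  [11, 13, 7, 0, 24]
  [∞, ∞, ∞, -4, 0]
D(4):
  [0, 3, -3, 19, 14]
  [-2, 0, -6, 16, 11]
  [∞, ∞, 0, ∞, 17]
  [11, 13, 7, 0, 24]
  [7, 9, 3, -4, 0]
D(5):
  [0, 3, -3, 10, 14]
  [-2, 0, -6, 7, 11]
  [24, 26, 0, 13, 17]
  [11, 13, 7, 0, 24]
  [7, 9, 3, -4, 0]
Answer: G* = [[0, 3, -3, 10, 14], [-2, 0, -6, 7, 11], [24, 26, 0, 13, 17], [11, 13, 7, 0, 24], [7, 9, 3, -4, 0]]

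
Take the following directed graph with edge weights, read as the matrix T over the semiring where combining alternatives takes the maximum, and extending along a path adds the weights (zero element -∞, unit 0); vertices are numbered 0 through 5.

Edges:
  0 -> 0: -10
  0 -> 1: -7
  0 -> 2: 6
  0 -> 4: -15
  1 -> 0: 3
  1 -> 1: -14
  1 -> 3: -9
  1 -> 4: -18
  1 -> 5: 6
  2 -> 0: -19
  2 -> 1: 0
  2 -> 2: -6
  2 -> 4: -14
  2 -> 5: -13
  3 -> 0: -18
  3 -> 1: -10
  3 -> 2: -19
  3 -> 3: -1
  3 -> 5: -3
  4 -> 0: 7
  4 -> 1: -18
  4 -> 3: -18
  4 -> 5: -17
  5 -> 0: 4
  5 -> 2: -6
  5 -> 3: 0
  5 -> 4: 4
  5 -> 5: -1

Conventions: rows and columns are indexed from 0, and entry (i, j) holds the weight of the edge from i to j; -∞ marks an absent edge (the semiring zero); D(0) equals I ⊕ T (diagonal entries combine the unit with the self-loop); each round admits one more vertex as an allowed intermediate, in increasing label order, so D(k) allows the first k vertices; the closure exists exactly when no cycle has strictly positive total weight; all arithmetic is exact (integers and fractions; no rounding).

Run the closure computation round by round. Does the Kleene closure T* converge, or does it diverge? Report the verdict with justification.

D(0):
  [0, -7, 6, -∞, -15, -∞]
  [3, 0, -∞, -9, -18, 6]
  [-19, 0, 0, -∞, -14, -13]
  [-18, -10, -19, 0, -∞, -3]
  [7, -18, -∞, -18, 0, -17]
  [4, -∞, -6, 0, 4, 0]
D(1):
  [0, -7, 6, -∞, -15, -∞]
  [3, 0, 9, -9, -12, 6]
  [-19, 0, 0, -∞, -14, -13]
  [-18, -10, -12, 0, -33, -3]
  [7, 0, 13, -18, 0, -17]
  [4, -3, 10, 0, 4, 0]
Detection: at round 2, diagonal entry (2, 2) turns strictly positive.
Key observation: the cycle 2->1->0->2 has total weight 0 + 3 + 6, which is strictly positive.
Answer: DIVERGES — positive cycle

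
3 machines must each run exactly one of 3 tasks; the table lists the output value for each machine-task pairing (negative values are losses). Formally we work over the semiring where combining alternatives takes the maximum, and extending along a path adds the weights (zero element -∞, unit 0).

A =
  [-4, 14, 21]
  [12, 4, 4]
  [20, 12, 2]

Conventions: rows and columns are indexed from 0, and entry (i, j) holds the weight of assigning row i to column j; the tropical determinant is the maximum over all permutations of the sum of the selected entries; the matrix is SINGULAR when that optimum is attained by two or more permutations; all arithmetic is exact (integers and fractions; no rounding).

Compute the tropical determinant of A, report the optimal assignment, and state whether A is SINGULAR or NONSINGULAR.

σ = (0, 1, 2): (-4) + 4 + 2 = 2
σ = (0, 2, 1): (-4) + 4 + 12 = 12
σ = (1, 0, 2): 14 + 12 + 2 = 28
σ = (1, 2, 0): 14 + 4 + 20 = 38
σ = (2, 0, 1): 21 + 12 + 12 = 45
σ = (2, 1, 0): 21 + 4 + 20 = 45
Optimal value attained by: σ = (2, 0, 1).
Answer: det⊕(A) = 45; verdict: SINGULAR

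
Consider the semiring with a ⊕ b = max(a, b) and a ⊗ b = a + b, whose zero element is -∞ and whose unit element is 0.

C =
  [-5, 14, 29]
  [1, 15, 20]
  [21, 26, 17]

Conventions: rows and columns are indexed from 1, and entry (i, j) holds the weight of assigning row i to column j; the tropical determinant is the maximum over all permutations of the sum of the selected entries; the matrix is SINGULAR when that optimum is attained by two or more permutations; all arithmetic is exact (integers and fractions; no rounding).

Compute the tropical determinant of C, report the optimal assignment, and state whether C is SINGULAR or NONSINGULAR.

σ = (1, 2, 3): (-5) + 15 + 17 = 27
σ = (1, 3, 2): (-5) + 20 + 26 = 41
σ = (2, 1, 3): 14 + 1 + 17 = 32
σ = (2, 3, 1): 14 + 20 + 21 = 55
σ = (3, 1, 2): 29 + 1 + 26 = 56
σ = (3, 2, 1): 29 + 15 + 21 = 65
Optimal value attained by: σ = (3, 2, 1).
Answer: det⊕(C) = 65; verdict: NONSINGULAR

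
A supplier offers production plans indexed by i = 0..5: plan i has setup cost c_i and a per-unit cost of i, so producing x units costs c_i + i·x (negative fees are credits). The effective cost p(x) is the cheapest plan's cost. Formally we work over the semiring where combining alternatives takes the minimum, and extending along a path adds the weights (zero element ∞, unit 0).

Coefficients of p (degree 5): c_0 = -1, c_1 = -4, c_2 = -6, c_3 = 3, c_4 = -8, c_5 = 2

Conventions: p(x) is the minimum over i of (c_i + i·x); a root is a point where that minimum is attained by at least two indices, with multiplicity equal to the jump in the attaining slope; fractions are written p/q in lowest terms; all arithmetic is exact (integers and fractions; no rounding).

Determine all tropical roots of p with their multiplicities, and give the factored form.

hull edge (i=0, c=-1) to (i=1, c=-4): slope -3, span 1
hull edge (i=1, c=-4) to (i=2, c=-6): slope -2, span 1
hull edge (i=2, c=-6) to (i=4, c=-8): slope -1, span 2
hull edge (i=4, c=-8) to (i=5, c=2): slope 10, span 1
Factored form: p(x) = 2 ⊗ (x ⊕ (-10)) ⊗ (x ⊕ 1) ⊗ (x ⊕ 1) ⊗ (x ⊕ 2) ⊗ (x ⊕ 3)
Answer: roots = -10 (mult 1), 1 (mult 2), 2 (mult 1), 3 (mult 1)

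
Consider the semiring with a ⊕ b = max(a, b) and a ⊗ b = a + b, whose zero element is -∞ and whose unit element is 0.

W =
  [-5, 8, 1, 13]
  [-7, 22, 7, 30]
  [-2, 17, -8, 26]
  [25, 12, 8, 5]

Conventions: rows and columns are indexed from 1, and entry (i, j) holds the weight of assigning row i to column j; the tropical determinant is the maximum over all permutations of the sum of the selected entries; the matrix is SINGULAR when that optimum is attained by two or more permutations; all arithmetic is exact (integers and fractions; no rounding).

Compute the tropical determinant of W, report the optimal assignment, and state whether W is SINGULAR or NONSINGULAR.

σ = (1, 2, 3, 4): (-5) + 22 + (-8) + 5 = 14
σ = (1, 2, 4, 3): (-5) + 22 + 26 + 8 = 51
σ = (1, 3, 2, 4): (-5) + 7 + 17 + 5 = 24
σ = (1, 3, 4, 2): (-5) + 7 + 26 + 12 = 40
σ = (1, 4, 2, 3): (-5) + 30 + 17 + 8 = 50
σ = (1, 4, 3, 2): (-5) + 30 + (-8) + 12 = 29
σ = (2, 1, 3, 4): 8 + (-7) + (-8) + 5 = -2
σ = (2, 1, 4, 3): 8 + (-7) + 26 + 8 = 35
σ = (2, 3, 1, 4): 8 + 7 + (-2) + 5 = 18
σ = (2, 3, 4, 1): 8 + 7 + 26 + 25 = 66
σ = (2, 4, 1, 3): 8 + 30 + (-2) + 8 = 44
σ = (2, 4, 3, 1): 8 + 30 + (-8) + 25 = 55
σ = (3, 1, 2, 4): 1 + (-7) + 17 + 5 = 16
σ = (3, 1, 4, 2): 1 + (-7) + 26 + 12 = 32
σ = (3, 2, 1, 4): 1 + 22 + (-2) + 5 = 26
σ = (3, 2, 4, 1): 1 + 22 + 26 + 25 = 74
σ = (3, 4, 1, 2): 1 + 30 + (-2) + 12 = 41
σ = (3, 4, 2, 1): 1 + 30 + 17 + 25 = 73
σ = (4, 1, 2, 3): 13 + (-7) + 17 + 8 = 31
σ = (4, 1, 3, 2): 13 + (-7) + (-8) + 12 = 10
σ = (4, 2, 1, 3): 13 + 22 + (-2) + 8 = 41
σ = (4, 2, 3, 1): 13 + 22 + (-8) + 25 = 52
σ = (4, 3, 1, 2): 13 + 7 + (-2) + 12 = 30
σ = (4, 3, 2, 1): 13 + 7 + 17 + 25 = 62
Optimal value attained by: σ = (3, 2, 4, 1).
Answer: det⊕(W) = 74; verdict: NONSINGULAR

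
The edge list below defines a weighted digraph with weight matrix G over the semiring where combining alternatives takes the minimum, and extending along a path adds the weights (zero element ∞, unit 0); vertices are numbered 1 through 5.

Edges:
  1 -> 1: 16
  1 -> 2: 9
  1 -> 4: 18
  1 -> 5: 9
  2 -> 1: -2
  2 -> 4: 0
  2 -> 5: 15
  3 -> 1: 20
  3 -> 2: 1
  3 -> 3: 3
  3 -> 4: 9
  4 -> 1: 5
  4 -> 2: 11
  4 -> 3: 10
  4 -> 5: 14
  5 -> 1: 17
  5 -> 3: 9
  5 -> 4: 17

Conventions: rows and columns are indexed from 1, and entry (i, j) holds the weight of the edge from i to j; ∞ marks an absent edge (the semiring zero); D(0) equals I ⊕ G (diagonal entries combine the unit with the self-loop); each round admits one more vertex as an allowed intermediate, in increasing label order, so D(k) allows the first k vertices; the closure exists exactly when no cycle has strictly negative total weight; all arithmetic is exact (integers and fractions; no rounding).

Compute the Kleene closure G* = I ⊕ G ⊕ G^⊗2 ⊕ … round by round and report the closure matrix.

D(0):
  [0, 9, ∞, 18, 9]
  [-2, 0, ∞, 0, 15]
  [20, 1, 0, 9, ∞]
  [5, 11, 10, 0, 14]
  [17, ∞, 9, 17, 0]
D(1):
  [0, 9, ∞, 18, 9]
  [-2, 0, ∞, 0, 7]
  [20, 1, 0, 9, 29]
  [5, 11, 10, 0, 14]
  [17, 26, 9, 17, 0]
D(2):
  [0, 9, ∞, 9, 9]
  [-2, 0, ∞, 0, 7]
  [-1, 1, 0, 1, 8]
  [5, 11, 10, 0, 14]
  [17, 26, 9, 17, 0]
D(3):
  [0, 9, ∞, 9, 9]
  [-2, 0, ∞, 0, 7]
  [-1, 1, 0, 1, 8]
  [5, 11, 10, 0, 14]
  [8, 10, 9, 10, 0]
D(4):
  [0, 9, 19, 9, 9]
  [-2, 0, 10, 0, 7]
  [-1, 1, 0, 1, 8]
  [5, 11, 10, 0, 14]
  [8, 10, 9, 10, 0]
D(5):
  [0, 9, 18, 9, 9]
  [-2, 0, 10, 0, 7]
  [-1, 1, 0, 1, 8]
  [5, 11, 10, 0, 14]
  [8, 10, 9, 10, 0]
Answer: G* = [[0, 9, 18, 9, 9], [-2, 0, 10, 0, 7], [-1, 1, 0, 1, 8], [5, 11, 10, 0, 14], [8, 10, 9, 10, 0]]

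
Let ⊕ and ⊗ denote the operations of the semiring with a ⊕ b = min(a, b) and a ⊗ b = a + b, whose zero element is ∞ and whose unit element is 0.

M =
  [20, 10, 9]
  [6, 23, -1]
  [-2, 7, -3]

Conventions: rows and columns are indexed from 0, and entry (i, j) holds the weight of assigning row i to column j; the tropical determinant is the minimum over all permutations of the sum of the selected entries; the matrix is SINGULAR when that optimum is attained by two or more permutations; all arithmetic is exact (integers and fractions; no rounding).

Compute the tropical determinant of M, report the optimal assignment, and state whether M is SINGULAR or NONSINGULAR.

σ = (0, 1, 2): 20 + 23 + (-3) = 40
σ = (0, 2, 1): 20 + (-1) + 7 = 26
σ = (1, 0, 2): 10 + 6 + (-3) = 13
σ = (1, 2, 0): 10 + (-1) + (-2) = 7
σ = (2, 0, 1): 9 + 6 + 7 = 22
σ = (2, 1, 0): 9 + 23 + (-2) = 30
Optimal value attained by: σ = (1, 2, 0).
Answer: det⊕(M) = 7; verdict: NONSINGULAR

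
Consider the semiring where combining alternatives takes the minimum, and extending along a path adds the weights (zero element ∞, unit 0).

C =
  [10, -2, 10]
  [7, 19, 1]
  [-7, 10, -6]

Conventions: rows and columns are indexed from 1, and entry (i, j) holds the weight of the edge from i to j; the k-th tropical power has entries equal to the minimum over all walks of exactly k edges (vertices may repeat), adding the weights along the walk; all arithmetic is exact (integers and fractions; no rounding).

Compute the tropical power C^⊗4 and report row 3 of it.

C^⊗2:
  [3, 8, -1]
  [-6, 5, -5]
  [-13, -9, -12]
C^⊗3:
  [-8, 1, -7]
  [-12, -8, -11]
  [-19, -15, -18]
C^⊗4:
  [-14, -10, -13]
  [-18, -14, -17]
  [-25, -21, -24]
Answer: row 3 of C^⊗4 = [-25, -21, -24]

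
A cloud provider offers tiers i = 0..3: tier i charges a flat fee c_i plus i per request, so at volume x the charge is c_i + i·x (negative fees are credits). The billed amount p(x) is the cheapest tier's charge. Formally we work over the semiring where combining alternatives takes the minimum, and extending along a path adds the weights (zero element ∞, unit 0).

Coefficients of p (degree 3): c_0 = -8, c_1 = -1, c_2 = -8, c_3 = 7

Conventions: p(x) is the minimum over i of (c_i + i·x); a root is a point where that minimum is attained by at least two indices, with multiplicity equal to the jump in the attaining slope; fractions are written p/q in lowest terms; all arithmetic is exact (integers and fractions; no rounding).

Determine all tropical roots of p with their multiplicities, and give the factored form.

hull edge (i=0, c=-8) to (i=2, c=-8): slope 0, span 2
hull edge (i=2, c=-8) to (i=3, c=7): slope 15, span 1
Factored form: p(x) = 7 ⊗ (x ⊕ (-15)) ⊗ (x ⊕ 0) ⊗ (x ⊕ 0)
Answer: roots = -15 (mult 1), 0 (mult 2)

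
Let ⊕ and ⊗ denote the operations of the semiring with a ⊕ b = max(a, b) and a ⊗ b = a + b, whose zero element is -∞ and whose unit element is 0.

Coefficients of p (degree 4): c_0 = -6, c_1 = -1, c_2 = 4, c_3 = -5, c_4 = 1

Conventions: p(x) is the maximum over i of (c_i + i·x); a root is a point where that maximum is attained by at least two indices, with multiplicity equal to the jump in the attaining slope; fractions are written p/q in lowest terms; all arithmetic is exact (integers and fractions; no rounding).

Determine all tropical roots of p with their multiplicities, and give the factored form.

hull edge (i=0, c=-6) to (i=2, c=4): slope 5, span 2
hull edge (i=2, c=4) to (i=4, c=1): slope -3/2, span 2
Factored form: p(x) = 1 ⊗ (x ⊕ (-5)) ⊗ (x ⊕ (-5)) ⊗ (x ⊕ 3/2) ⊗ (x ⊕ 3/2)
Answer: roots = -5 (mult 2), 3/2 (mult 2)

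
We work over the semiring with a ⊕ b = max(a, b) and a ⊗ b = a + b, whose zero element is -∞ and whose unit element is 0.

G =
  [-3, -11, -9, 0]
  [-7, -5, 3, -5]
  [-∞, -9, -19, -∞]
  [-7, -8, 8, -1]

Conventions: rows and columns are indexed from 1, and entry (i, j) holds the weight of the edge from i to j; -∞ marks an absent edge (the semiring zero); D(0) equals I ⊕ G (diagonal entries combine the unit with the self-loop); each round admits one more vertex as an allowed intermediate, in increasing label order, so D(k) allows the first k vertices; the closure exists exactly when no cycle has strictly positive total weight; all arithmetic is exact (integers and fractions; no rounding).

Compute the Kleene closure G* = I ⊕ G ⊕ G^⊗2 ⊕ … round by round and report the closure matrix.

D(0):
  [0, -11, -9, 0]
  [-7, 0, 3, -5]
  [-∞, -9, 0, -∞]
  [-7, -8, 8, 0]
D(1):
  [0, -11, -9, 0]
  [-7, 0, 3, -5]
  [-∞, -9, 0, -∞]
  [-7, -8, 8, 0]
D(2):
  [0, -11, -8, 0]
  [-7, 0, 3, -5]
  [-16, -9, 0, -14]
  [-7, -8, 8, 0]
D(3):
  [0, -11, -8, 0]
  [-7, 0, 3, -5]
  [-16, -9, 0, -14]
  [-7, -1, 8, 0]
D(4):
  [0, -1, 8, 0]
  [-7, 0, 3, -5]
  [-16, -9, 0, -14]
  [-7, -1, 8, 0]
Answer: G* = [[0, -1, 8, 0], [-7, 0, 3, -5], [-16, -9, 0, -14], [-7, -1, 8, 0]]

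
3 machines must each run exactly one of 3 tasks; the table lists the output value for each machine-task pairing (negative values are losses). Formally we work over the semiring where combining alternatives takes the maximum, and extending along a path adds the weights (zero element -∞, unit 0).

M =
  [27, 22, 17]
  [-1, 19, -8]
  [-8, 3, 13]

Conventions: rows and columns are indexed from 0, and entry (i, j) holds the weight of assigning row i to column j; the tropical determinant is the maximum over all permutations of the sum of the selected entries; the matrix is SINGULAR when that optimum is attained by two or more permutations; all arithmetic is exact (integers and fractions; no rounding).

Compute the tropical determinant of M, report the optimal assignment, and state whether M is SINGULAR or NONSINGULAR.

σ = (0, 1, 2): 27 + 19 + 13 = 59
σ = (0, 2, 1): 27 + (-8) + 3 = 22
σ = (1, 0, 2): 22 + (-1) + 13 = 34
σ = (1, 2, 0): 22 + (-8) + (-8) = 6
σ = (2, 0, 1): 17 + (-1) + 3 = 19
σ = (2, 1, 0): 17 + 19 + (-8) = 28
Optimal value attained by: σ = (0, 1, 2).
Answer: det⊕(M) = 59; verdict: NONSINGULAR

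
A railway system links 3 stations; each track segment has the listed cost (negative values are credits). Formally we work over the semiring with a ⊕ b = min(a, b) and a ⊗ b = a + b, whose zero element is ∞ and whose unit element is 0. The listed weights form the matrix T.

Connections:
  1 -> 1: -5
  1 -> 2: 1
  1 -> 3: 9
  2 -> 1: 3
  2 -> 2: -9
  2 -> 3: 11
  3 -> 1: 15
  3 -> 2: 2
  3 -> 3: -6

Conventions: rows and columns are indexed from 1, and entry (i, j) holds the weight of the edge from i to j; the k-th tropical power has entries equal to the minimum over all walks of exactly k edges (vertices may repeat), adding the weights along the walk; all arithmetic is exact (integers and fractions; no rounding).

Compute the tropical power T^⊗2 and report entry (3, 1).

T^⊗2:
  [-10, -8, 3]
  [-6, -18, 2]
  [5, -7, -12]
Key observation: the optimum is the walk 3->2->1, with weight 2 + 3 = 5.
Optimal value attained by: walk 3->2->1.
Answer: (T^⊗2)[3][1] = 5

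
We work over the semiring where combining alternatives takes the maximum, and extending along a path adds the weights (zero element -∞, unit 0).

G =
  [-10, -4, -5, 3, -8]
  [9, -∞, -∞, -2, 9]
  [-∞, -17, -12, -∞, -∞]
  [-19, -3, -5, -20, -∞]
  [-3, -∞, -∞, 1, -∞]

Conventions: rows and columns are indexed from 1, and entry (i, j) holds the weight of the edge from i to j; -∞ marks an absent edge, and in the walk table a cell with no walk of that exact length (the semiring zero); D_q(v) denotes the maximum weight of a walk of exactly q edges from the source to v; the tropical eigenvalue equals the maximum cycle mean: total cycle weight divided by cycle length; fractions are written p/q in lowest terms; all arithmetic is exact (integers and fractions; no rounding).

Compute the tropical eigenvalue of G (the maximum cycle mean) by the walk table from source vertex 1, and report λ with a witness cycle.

q=0: [0, -∞, -∞, -∞, -∞]
q=1: [-10, -4, -5, 3, -8]
q=2: [5, 0, -2, -6, 5]
q=3: [9, 1, 0, 8, 9]
q=4: [10, 5, 4, 12, 10]
q=5: [14, 9, 7, 13, 14]
Optimal cycle mean attained by: cycle 1->4->2->1, total 3 + (-3) + 9, length 3.
Answer: λ = 3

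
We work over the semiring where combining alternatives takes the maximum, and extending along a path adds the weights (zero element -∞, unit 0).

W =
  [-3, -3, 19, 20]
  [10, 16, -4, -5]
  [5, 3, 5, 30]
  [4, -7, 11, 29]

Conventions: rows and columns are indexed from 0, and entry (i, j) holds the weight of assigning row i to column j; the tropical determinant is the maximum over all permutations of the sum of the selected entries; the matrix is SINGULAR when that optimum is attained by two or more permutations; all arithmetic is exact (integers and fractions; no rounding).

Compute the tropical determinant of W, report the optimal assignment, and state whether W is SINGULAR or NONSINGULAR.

σ = (0, 1, 2, 3): (-3) + 16 + 5 + 29 = 47
σ = (0, 1, 3, 2): (-3) + 16 + 30 + 11 = 54
σ = (0, 2, 1, 3): (-3) + (-4) + 3 + 29 = 25
σ = (0, 2, 3, 1): (-3) + (-4) + 30 + (-7) = 16
σ = (0, 3, 1, 2): (-3) + (-5) + 3 + 11 = 6
σ = (0, 3, 2, 1): (-3) + (-5) + 5 + (-7) = -10
σ = (1, 0, 2, 3): (-3) + 10 + 5 + 29 = 41
σ = (1, 0, 3, 2): (-3) + 10 + 30 + 11 = 48
σ = (1, 2, 0, 3): (-3) + (-4) + 5 + 29 = 27
σ = (1, 2, 3, 0): (-3) + (-4) + 30 + 4 = 27
σ = (1, 3, 0, 2): (-3) + (-5) + 5 + 11 = 8
σ = (1, 3, 2, 0): (-3) + (-5) + 5 + 4 = 1
σ = (2, 0, 1, 3): 19 + 10 + 3 + 29 = 61
σ = (2, 0, 3, 1): 19 + 10 + 30 + (-7) = 52
σ = (2, 1, 0, 3): 19 + 16 + 5 + 29 = 69
σ = (2, 1, 3, 0): 19 + 16 + 30 + 4 = 69
σ = (2, 3, 0, 1): 19 + (-5) + 5 + (-7) = 12
σ = (2, 3, 1, 0): 19 + (-5) + 3 + 4 = 21
σ = (3, 0, 1, 2): 20 + 10 + 3 + 11 = 44
σ = (3, 0, 2, 1): 20 + 10 + 5 + (-7) = 28
σ = (3, 1, 0, 2): 20 + 16 + 5 + 11 = 52
σ = (3, 1, 2, 0): 20 + 16 + 5 + 4 = 45
σ = (3, 2, 0, 1): 20 + (-4) + 5 + (-7) = 14
σ = (3, 2, 1, 0): 20 + (-4) + 3 + 4 = 23
Optimal value attained by: σ = (2, 1, 0, 3).
Answer: det⊕(W) = 69; verdict: SINGULAR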